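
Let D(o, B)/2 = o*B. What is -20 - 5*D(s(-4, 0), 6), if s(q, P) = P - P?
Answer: -20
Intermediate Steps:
s(q, P) = 0
D(o, B) = 2*B*o (D(o, B) = 2*(o*B) = 2*(B*o) = 2*B*o)
-20 - 5*D(s(-4, 0), 6) = -20 - 10*6*0 = -20 - 5*0 = -20 + 0 = -20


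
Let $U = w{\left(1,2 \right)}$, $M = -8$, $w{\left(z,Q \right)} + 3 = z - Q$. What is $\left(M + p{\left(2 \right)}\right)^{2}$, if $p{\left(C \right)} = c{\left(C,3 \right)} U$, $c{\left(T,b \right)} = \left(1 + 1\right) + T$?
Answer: $576$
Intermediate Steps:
$w{\left(z,Q \right)} = -3 + z - Q$ ($w{\left(z,Q \right)} = -3 - \left(Q - z\right) = -3 + z - Q$)
$c{\left(T,b \right)} = 2 + T$
$U = -4$ ($U = -3 + 1 - 2 = -4$)
$p{\left(C \right)} = -8 - 4 C$ ($p{\left(C \right)} = \left(2 + C\right) \left(-4\right) = -8 - 4 C$)
$\left(M + p{\left(2 \right)}\right)^{2} = \left(-8 - 16\right)^{2} = \left(-24\right)^{2} = 576$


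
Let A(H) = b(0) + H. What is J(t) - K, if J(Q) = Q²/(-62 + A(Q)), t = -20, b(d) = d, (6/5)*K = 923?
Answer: -190415/246 ≈ -774.04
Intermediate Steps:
K = 4615/6 (K = (⅚)*923 = 4615/6 ≈ 769.17)
A(H) = H (A(H) = 0 + H = H)
J(Q) = Q²/(-62 + Q)
J(t) - K = (-20)²/(-62 - 20) - 1*4615/6 = 400/(-82) - 4615/6 = 400*(-1/82) - 4615/6 = -200/41 - 4615/6 = -190415/246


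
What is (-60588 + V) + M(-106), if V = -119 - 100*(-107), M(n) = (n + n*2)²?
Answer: 51117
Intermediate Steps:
M(n) = 9*n² (M(n) = (n + 2*n)² = (3*n)² = 9*n²)
V = 10581 (V = -119 + 10700 = 10581)
(-60588 + V) + M(-106) = (-60588 + 10581) + 9*(-106)² = -50007 + 9*11236 = -50007 + 101124 = 51117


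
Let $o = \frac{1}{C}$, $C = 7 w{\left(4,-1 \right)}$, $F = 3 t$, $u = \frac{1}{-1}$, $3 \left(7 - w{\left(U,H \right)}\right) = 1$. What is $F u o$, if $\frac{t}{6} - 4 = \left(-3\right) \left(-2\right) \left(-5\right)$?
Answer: $\frac{351}{35} \approx 10.029$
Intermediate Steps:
$w{\left(U,H \right)} = \frac{20}{3}$ ($w{\left(U,H \right)} = 7 - \frac{1}{3} = \frac{20}{3}$)
$t = -156$ ($t = 24 + 6 \left(-3\right) \left(-2\right) \left(-5\right) = 24 + 6 \cdot 6 \left(-5\right) = 24 + 6 \left(-30\right) = 24 - 180 = -156$)
$u = -1$
$F = -468$ ($F = 3 \left(-156\right) = -468$)
$C = \frac{140}{3}$ ($C = 7 \cdot \frac{20}{3} = \frac{140}{3} \approx 46.667$)
$o = \frac{3}{140}$ ($o = \frac{1}{\frac{140}{3}} = \frac{3}{140} \approx 0.021429$)
$F u o = \left(-468\right) \left(-1\right) \frac{3}{140} = 468 \cdot \frac{3}{140} = \frac{351}{35}$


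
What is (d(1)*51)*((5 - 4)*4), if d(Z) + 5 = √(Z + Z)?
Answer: -1020 + 204*√2 ≈ -731.50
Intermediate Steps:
d(Z) = -5 + √2*√Z (d(Z) = -5 + √(Z + Z) = -5 + √(2*Z) = -5 + √2*√Z)
(d(1)*51)*((5 - 4)*4) = ((-5 + √2*√1)*51)*((5 - 4)*4) = ((-5 + √2*1)*51)*(1*4) = ((-5 + √2)*51)*4 = (-255 + 51*√2)*4 = -1020 + 204*√2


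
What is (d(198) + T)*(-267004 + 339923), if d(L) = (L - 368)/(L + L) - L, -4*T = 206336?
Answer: -67966613309/18 ≈ -3.7759e+9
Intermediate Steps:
T = -51584 (T = -¼*206336 = -51584)
d(L) = -L + (-368 + L)/(2*L) (d(L) = (-368 + L)/((2*L)) - L = (-368 + L)*(1/(2*L)) - L = (-368 + L)/(2*L) - L = -L + (-368 + L)/(2*L))
(d(198) + T)*(-267004 + 339923) = ((½ - 1*198 - 184/198) - 51584)*(-267004 + 339923) = ((½ - 198 - 184*1/198) - 51584)*72919 = ((½ - 198 - 92/99) - 51584)*72919 = (-39289/198 - 51584)*72919 = -10252921/198*72919 = -67966613309/18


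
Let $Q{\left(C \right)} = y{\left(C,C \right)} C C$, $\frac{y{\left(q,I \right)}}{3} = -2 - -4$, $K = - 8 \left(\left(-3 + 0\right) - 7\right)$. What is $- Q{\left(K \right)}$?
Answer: $-38400$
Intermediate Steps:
$K = 80$ ($K = - 8 \left(-3 - 7\right) = \left(-8\right) \left(-10\right) = 80$)
$y{\left(q,I \right)} = 6$ ($y{\left(q,I \right)} = 3 \left(-2 - -4\right) = 3 \left(-2 + 4\right) = 3 \cdot 2 = 6$)
$Q{\left(C \right)} = 6 C^{2}$ ($Q{\left(C \right)} = 6 C C = 6 C^{2}$)
$- Q{\left(K \right)} = - 6 \cdot 80^{2} = - 6 \cdot 6400 = \left(-1\right) 38400 = -38400$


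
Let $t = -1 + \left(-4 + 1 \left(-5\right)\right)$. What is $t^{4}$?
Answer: $10000$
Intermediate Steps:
$t = -10$ ($t = -1 - 9 = -10$)
$t^{4} = \left(-10\right)^{4} = 10000$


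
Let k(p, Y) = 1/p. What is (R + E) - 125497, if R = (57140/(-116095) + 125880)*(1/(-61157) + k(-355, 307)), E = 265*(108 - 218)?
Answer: -78137580370832859/504101555965 ≈ -1.5500e+5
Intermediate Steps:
E = -29150 (E = 265*(-110) = -29150)
R = -179787045513504/504101555965 (R = (57140/(-116095) + 125880)*(1/(-61157) + 1/(-355)) = (57140*(-1/116095) + 125880)*(-1/61157 - 1/355) = (-11428/23219 + 125880)*(-61512/21710735) = (2922796292/23219)*(-61512/21710735) = -179787045513504/504101555965 ≈ -356.65)
(R + E) - 125497 = (-179787045513504/504101555965 - 29150) - 125497 = -14874347401893254/504101555965 - 125497 = -78137580370832859/504101555965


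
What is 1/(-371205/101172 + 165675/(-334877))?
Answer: -11293391948/47023229295 ≈ -0.24017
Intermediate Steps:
1/(-371205/101172 + 165675/(-334877)) = 1/(-371205*1/101172 + 165675*(-1/334877)) = 1/(-123735/33724 - 165675/334877) = 1/(-47023229295/11293391948) = -11293391948/47023229295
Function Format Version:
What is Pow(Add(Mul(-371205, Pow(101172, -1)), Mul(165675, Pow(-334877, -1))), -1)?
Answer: Rational(-11293391948, 47023229295) ≈ -0.24017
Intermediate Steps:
Pow(Add(Mul(-371205, Pow(101172, -1)), Mul(165675, Pow(-334877, -1))), -1) = Pow(Add(Mul(-371205, Rational(1, 101172)), Mul(165675, Rational(-1, 334877))), -1) = Pow(Add(Rational(-123735, 33724), Rational(-165675, 334877)), -1) = Pow(Rational(-47023229295, 11293391948), -1) = Rational(-11293391948, 47023229295)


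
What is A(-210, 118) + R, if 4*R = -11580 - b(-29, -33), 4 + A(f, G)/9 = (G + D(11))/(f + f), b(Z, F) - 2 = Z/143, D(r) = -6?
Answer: -8390809/2860 ≈ -2933.8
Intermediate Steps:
b(Z, F) = 2 + Z/143
A(f, G) = -36 + 9*(-6 + G)/(2*f) (A(f, G) = -36 + 9*((G - 6)/(f + f)) = -36 + 9*((-6 + G)/((2*f))) = -36 + 9*((-6 + G)*(1/(2*f))) = -36 + 9*((-6 + G)/(2*f)) = -36 + 9*(-6 + G)/(2*f))
R = -1656197/572 (R = (-11580 - (2 + (1/143)*(-29)))/4 = (-11580 - (2 - 29/143))/4 = (-11580 - 1*257/143)/4 = (-11580 - 257/143)/4 = (¼)*(-1656197/143) = -1656197/572 ≈ -2895.4)
A(-210, 118) + R = (9/2)*(-6 + 118 - 8*(-210))/(-210) - 1656197/572 = (9/2)*(-1/210)*(-6 + 118 + 1680) - 1656197/572 = (9/2)*(-1/210)*1792 - 1656197/572 = -192/5 - 1656197/572 = -8390809/2860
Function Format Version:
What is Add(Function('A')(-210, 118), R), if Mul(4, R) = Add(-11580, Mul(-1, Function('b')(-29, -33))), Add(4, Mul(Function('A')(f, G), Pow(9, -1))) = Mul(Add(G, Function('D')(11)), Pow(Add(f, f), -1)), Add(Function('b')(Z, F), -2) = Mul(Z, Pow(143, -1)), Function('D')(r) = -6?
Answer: Rational(-8390809, 2860) ≈ -2933.8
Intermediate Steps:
Function('b')(Z, F) = Add(2, Mul(Rational(1, 143), Z)) (Function('b')(Z, F) = Add(2, Mul(Z, Pow(143, -1))) = Add(2, Mul(Z, Rational(1, 143))) = Add(2, Mul(Rational(1, 143), Z)))
Function('A')(f, G) = Add(-36, Mul(Rational(9, 2), Pow(f, -1), Add(-6, G))) (Function('A')(f, G) = Add(-36, Mul(9, Mul(Add(G, -6), Pow(Add(f, f), -1)))) = Add(-36, Mul(9, Mul(Add(-6, G), Pow(Mul(2, f), -1)))) = Add(-36, Mul(9, Mul(Add(-6, G), Mul(Rational(1, 2), Pow(f, -1))))) = Add(-36, Mul(9, Mul(Rational(1, 2), Pow(f, -1), Add(-6, G)))) = Add(-36, Mul(Rational(9, 2), Pow(f, -1), Add(-6, G))))
R = Rational(-1656197, 572) (R = Mul(Rational(1, 4), Add(-11580, Mul(-1, Add(2, Mul(Rational(1, 143), -29))))) = Mul(Rational(1, 4), Add(-11580, Mul(-1, Add(2, Rational(-29, 143))))) = Mul(Rational(1, 4), Add(-11580, Mul(-1, Rational(257, 143)))) = Mul(Rational(1, 4), Add(-11580, Rational(-257, 143))) = Mul(Rational(1, 4), Rational(-1656197, 143)) = Rational(-1656197, 572) ≈ -2895.4)
Add(Function('A')(-210, 118), R) = Add(Mul(Rational(9, 2), Pow(-210, -1), Add(-6, 118, Mul(-8, -210))), Rational(-1656197, 572)) = Add(Mul(Rational(9, 2), Rational(-1, 210), Add(-6, 118, 1680)), Rational(-1656197, 572)) = Add(Mul(Rational(9, 2), Rational(-1, 210), 1792), Rational(-1656197, 572)) = Add(Rational(-192, 5), Rational(-1656197, 572)) = Rational(-8390809, 2860)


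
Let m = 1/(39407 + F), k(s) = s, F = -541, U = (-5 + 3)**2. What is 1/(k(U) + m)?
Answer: 38866/155465 ≈ 0.25000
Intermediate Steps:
U = 4 (U = (-2)**2 = 4)
m = 1/38866 (m = 1/(39407 - 541) = 1/38866 ≈ 2.5729e-5)
1/(k(U) + m) = 1/(4 + 1/38866) = 1/(155465/38866) = 38866/155465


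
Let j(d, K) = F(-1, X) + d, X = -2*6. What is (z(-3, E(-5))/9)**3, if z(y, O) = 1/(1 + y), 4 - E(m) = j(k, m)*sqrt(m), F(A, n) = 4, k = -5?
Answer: -1/5832 ≈ -0.00017147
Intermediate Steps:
X = -12
j(d, K) = 4 + d
E(m) = 4 + sqrt(m) (E(m) = 4 - (4 - 5)*sqrt(m) = 4 - (-1)*sqrt(m) = 4 + sqrt(m))
(z(-3, E(-5))/9)**3 = (1/((1 - 3)*9))**3 = ((1/9)/(-2))**3 = (-1/2*1/9)**3 = (-1/18)**3 = -1/5832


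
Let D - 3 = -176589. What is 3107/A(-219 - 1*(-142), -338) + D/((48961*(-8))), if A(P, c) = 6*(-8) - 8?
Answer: -150885725/2741816 ≈ -55.031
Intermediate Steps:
D = -176586 (D = 3 - 176589 = -176586)
A(P, c) = -56 (A(P, c) = -48 - 8 = -56)
3107/A(-219 - 1*(-142), -338) + D/((48961*(-8))) = 3107/(-56) - 176586/(48961*(-8)) = 3107*(-1/56) - 176586/(-391688) = -3107/56 - 176586*(-1/391688) = -3107/56 + 88293/195844 = -150885725/2741816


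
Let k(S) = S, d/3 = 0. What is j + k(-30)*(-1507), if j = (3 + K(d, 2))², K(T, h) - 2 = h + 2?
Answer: 45291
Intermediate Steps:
d = 0 (d = 3*0 = 0)
K(T, h) = 4 + h (K(T, h) = 2 + (h + 2) = 2 + (2 + h) = 4 + h)
j = 81 (j = (3 + (4 + 2))² = (3 + 6)² = 9² = 81)
j + k(-30)*(-1507) = 81 - 30*(-1507) = 81 + 45210 = 45291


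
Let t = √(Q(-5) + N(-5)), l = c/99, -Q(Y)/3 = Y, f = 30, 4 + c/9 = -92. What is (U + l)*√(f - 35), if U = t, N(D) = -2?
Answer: I*√5*(-96/11 + √13) ≈ -11.453*I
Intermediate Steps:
c = -864 (c = -36 + 9*(-92) = -36 - 828 = -864)
Q(Y) = -3*Y
l = -96/11 (l = -864/99 = -864*1/99 = -96/11 ≈ -8.7273)
t = √13 (t = √(-3*(-5) - 2) = √(15 - 2) = √13 ≈ 3.6056)
U = √13 ≈ 3.6056
(U + l)*√(f - 35) = (√13 - 96/11)*√(30 - 35) = (-96/11 + √13)*√(-5) = (-96/11 + √13)*(I*√5) = I*√5*(-96/11 + √13)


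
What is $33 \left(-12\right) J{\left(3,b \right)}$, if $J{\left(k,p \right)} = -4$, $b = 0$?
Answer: $1584$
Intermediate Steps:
$33 \left(-12\right) J{\left(3,b \right)} = 33 \left(-12\right) \left(-4\right) = \left(-396\right) \left(-4\right) = 1584$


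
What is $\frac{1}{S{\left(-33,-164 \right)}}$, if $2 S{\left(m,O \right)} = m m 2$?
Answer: $\frac{1}{1089} \approx 0.00091827$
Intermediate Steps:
$S{\left(m,O \right)} = m^{2}$ ($S{\left(m,O \right)} = \frac{m m 2}{2} = \frac{m^{2} \cdot 2}{2} = \frac{2 m^{2}}{2} = m^{2}$)
$\frac{1}{S{\left(-33,-164 \right)}} = \frac{1}{\left(-33\right)^{2}} = \frac{1}{1089}$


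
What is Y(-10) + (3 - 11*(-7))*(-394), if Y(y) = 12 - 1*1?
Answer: -31509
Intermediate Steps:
Y(y) = 11 (Y(y) = 12 - 1 = 11)
Y(-10) + (3 - 11*(-7))*(-394) = 11 + (3 - 11*(-7))*(-394) = 11 + (3 + 77)*(-394) = 11 + 80*(-394) = 11 - 31520 = -31509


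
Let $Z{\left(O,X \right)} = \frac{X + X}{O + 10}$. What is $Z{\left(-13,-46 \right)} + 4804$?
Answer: $\frac{14504}{3} \approx 4834.7$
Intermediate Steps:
$Z{\left(O,X \right)} = \frac{2 X}{10 + O}$
$Z{\left(-13,-46 \right)} + 4804 = 2 \left(-46\right) \frac{1}{10 - 13} + 4804 = 2 \left(-46\right) \frac{1}{-3} + 4804 = 2 \left(-46\right) \left(- \frac{1}{3}\right) + 4804 = \frac{92}{3} + 4804 = \frac{14504}{3}$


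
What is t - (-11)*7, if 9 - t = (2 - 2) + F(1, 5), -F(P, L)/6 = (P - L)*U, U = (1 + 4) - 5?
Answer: 86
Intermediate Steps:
U = 0 (U = 5 - 5 = 0)
F(P, L) = 0 (F(P, L) = -6*(P - L)*0 = -6*0 = 0)
t = 9 (t = 9 - ((2 - 2) + 0) = 9 - (0 + 0) = 9 - 1*0 = 9 + 0 = 9)
t - (-11)*7 = 9 - (-11)*7 = 9 - 11*(-7) = 9 + 77 = 86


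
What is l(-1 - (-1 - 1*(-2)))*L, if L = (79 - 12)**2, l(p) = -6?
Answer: -26934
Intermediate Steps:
L = 4489 (L = 67**2 = 4489)
l(-1 - (-1 - 1*(-2)))*L = -6*4489 = -26934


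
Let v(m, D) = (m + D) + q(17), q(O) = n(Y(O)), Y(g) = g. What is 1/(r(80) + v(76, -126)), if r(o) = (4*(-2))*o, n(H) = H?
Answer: -1/673 ≈ -0.0014859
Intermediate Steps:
r(o) = -8*o
q(O) = O
v(m, D) = 17 + D + m (v(m, D) = (m + D) + 17 = (D + m) + 17 = 17 + D + m)
1/(r(80) + v(76, -126)) = 1/(-8*80 + (17 - 126 + 76)) = 1/(-640 - 33) = 1/(-673) = -1/673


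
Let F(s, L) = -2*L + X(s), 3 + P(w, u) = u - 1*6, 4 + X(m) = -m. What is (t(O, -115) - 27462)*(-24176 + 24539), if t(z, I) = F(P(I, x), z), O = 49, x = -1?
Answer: -10002102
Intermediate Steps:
X(m) = -4 - m
P(w, u) = -9 + u (P(w, u) = -3 + (u - 1*6) = -3 + (u - 6) = -3 + (-6 + u) = -9 + u)
F(s, L) = -4 - s - 2*L (F(s, L) = -2*L + (-4 - s) = -4 - s - 2*L)
t(z, I) = 6 - 2*z (t(z, I) = -4 - (-9 - 1) - 2*z = -4 - 1*(-10) - 2*z = -4 + 10 - 2*z = 6 - 2*z)
(t(O, -115) - 27462)*(-24176 + 24539) = ((6 - 2*49) - 27462)*(-24176 + 24539) = ((6 - 98) - 27462)*363 = (-92 - 27462)*363 = -27554*363 = -10002102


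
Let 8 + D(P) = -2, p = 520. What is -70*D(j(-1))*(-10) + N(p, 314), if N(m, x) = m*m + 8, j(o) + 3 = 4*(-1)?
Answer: 263408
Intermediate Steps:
j(o) = -7 (j(o) = -3 + 4*(-1) = -3 - 4 = -7)
D(P) = -10 (D(P) = -8 - 2 = -10)
N(m, x) = 8 + m² (N(m, x) = m² + 8 = 8 + m²)
-70*D(j(-1))*(-10) + N(p, 314) = -70*(-10)*(-10) + (8 + 520²) = 700*(-10) + (8 + 270400) = -7000 + 270408 = 263408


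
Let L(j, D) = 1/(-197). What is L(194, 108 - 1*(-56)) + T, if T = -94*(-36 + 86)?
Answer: -925901/197 ≈ -4700.0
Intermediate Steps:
L(j, D) = -1/197
T = -4700 (T = -94*50 = -4700)
L(194, 108 - 1*(-56)) + T = -1/197 - 4700 = -925901/197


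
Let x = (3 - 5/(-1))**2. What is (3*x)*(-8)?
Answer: -1536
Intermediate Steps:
x = 64 (x = (3 - 5*(-1))**2 = (3 + 5)**2 = 8**2 = 64)
(3*x)*(-8) = (3*64)*(-8) = 192*(-8) = -1536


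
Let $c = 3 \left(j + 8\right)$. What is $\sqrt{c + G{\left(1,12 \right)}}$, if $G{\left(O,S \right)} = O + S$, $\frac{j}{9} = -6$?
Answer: $5 i \sqrt{5} \approx 11.18 i$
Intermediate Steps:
$j = -54$ ($j = 9 \left(-6\right) = -54$)
$c = -138$ ($c = 3 \left(-54 + 8\right) = 3 \left(-46\right) = -138$)
$\sqrt{c + G{\left(1,12 \right)}} = \sqrt{-138 + \left(1 + 12\right)} = \sqrt{-138 + 13} = \sqrt{-125} = 5 i \sqrt{5}$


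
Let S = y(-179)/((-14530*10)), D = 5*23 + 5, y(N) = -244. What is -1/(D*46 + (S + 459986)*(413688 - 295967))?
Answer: -36325/1966999390180431 ≈ -1.8467e-11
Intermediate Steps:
D = 120 (D = 115 + 5 = 120)
S = 61/36325 (S = -244/((-14530*10)) = -244/(-145300) = -244*(-1/145300) = 61/36325 ≈ 0.0016793)
-1/(D*46 + (S + 459986)*(413688 - 295967)) = -1/(120*46 + (61/36325 + 459986)*(413688 - 295967)) = -1/(5520 + (16708991511/36325)*117721) = -1/(5520 + 1966999189666431/36325) = -1/1966999390180431/36325 = -1*36325/1966999390180431 = -36325/1966999390180431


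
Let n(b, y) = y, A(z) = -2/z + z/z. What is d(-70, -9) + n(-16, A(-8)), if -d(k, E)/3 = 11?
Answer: -127/4 ≈ -31.750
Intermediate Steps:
d(k, E) = -33 (d(k, E) = -3*11 = -33)
A(z) = 1 - 2/z (A(z) = -2/z + 1 = 1 - 2/z)
d(-70, -9) + n(-16, A(-8)) = -33 + (-2 - 8)/(-8) = -33 - ⅛*(-10) = -33 + 5/4 = -127/4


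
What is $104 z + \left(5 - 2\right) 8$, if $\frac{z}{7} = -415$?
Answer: $-302096$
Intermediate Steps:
$z = -2905$ ($z = 7 \left(-415\right) = -2905$)
$104 z + \left(5 - 2\right) 8 = 104 \left(-2905\right) + \left(5 - 2\right) 8 = -302120 + 3 \cdot 8 = -302120 + 24 = -302096$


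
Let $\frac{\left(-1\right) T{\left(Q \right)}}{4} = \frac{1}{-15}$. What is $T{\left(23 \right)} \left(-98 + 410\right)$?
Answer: $\frac{416}{5} \approx 83.2$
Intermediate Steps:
$T{\left(Q \right)} = \frac{4}{15}$ ($T{\left(Q \right)} = - \frac{4}{-15} = \left(-4\right) \left(- \frac{1}{15}\right) = \frac{4}{15}$)
$T{\left(23 \right)} \left(-98 + 410\right) = \frac{4 \left(-98 + 410\right)}{15} = \frac{4}{15} \cdot 312 = \frac{416}{5}$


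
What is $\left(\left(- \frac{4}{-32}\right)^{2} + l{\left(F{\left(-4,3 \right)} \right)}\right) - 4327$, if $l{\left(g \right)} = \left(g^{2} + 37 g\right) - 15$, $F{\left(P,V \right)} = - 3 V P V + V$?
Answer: $\frac{773505}{64} \approx 12086.0$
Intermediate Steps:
$F{\left(P,V \right)} = V - 3 P V^{2}$ ($F{\left(P,V \right)} = - 3 P V V + V = - 3 P V^{2} + V = V - 3 P V^{2}$)
$l{\left(g \right)} = -15 + g^{2} + 37 g$ ($l{\left(g \right)} = \left(g^{2} + 37 g\right) - 15 = -15 + g^{2} + 37 g$)
$\left(\left(- \frac{4}{-32}\right)^{2} + l{\left(F{\left(-4,3 \right)} \right)}\right) - 4327 = \left(\left(- \frac{4}{-32}\right)^{2} + \left(-15 + \left(3 \left(1 - \left(-12\right) 3\right)\right)^{2} + 37 \cdot 3 \left(1 - \left(-12\right) 3\right)\right)\right) - 4327 = \left(\left(\left(-4\right) \left(- \frac{1}{32}\right)\right)^{2} + \left(-15 + \left(3 \left(1 + 36\right)\right)^{2} + 37 \cdot 3 \left(1 + 36\right)\right)\right) - 4327 = \left(\left(\frac{1}{8}\right)^{2} + \left(-15 + \left(3 \cdot 37\right)^{2} + 37 \cdot 3 \cdot 37\right)\right) - 4327 = \left(\frac{1}{64} + \left(-15 + 111^{2} + 37 \cdot 111\right)\right) - 4327 = \left(\frac{1}{64} + \left(-15 + 12321 + 4107\right)\right) - 4327 = \left(\frac{1}{64} + 16413\right) - 4327 = \frac{1050433}{64} - 4327 = \frac{773505}{64}$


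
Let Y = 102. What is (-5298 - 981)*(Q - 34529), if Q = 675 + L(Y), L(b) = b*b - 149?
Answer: 148178121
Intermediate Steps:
L(b) = -149 + b² (L(b) = b² - 149 = -149 + b²)
Q = 10930 (Q = 675 + (-149 + 102²) = 675 + (-149 + 10404) = 675 + 10255 = 10930)
(-5298 - 981)*(Q - 34529) = (-5298 - 981)*(10930 - 34529) = -6279*(-23599) = 148178121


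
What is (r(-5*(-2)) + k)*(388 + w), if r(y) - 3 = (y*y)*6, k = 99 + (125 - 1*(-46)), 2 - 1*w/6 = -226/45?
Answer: 1877532/5 ≈ 3.7551e+5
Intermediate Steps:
w = 632/15 (w = 12 - (-1356)/45 = 12 - 6*(-226/45) = 12 + 452/15 = 632/15 ≈ 42.133)
k = 270 (k = 99 + (125 + 46) = 99 + 171 = 270)
r(y) = 3 + 6*y**2 (r(y) = 3 + (y*y)*6 = 3 + y**2*6 = 3 + 6*y**2)
(r(-5*(-2)) + k)*(388 + w) = ((3 + 6*(-5*(-2))**2) + 270)*(388 + 632/15) = ((3 + 6*10**2) + 270)*(6452/15) = ((3 + 6*100) + 270)*(6452/15) = ((3 + 600) + 270)*(6452/15) = (603 + 270)*(6452/15) = 873*(6452/15) = 1877532/5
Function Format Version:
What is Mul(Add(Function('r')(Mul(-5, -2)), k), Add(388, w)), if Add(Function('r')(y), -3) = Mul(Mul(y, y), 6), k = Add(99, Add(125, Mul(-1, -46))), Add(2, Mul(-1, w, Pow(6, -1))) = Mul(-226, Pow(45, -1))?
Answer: Rational(1877532, 5) ≈ 3.7551e+5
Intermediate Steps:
w = Rational(632, 15) (w = Add(12, Mul(-6, Mul(-226, Pow(45, -1)))) = Add(12, Mul(-6, Mul(-226, Rational(1, 45)))) = Add(12, Mul(-6, Rational(-226, 45))) = Add(12, Rational(452, 15)) = Rational(632, 15) ≈ 42.133)
k = 270 (k = Add(99, Add(125, 46)) = Add(99, 171) = 270)
Function('r')(y) = Add(3, Mul(6, Pow(y, 2))) (Function('r')(y) = Add(3, Mul(Mul(y, y), 6)) = Add(3, Mul(Pow(y, 2), 6)) = Add(3, Mul(6, Pow(y, 2))))
Mul(Add(Function('r')(Mul(-5, -2)), k), Add(388, w)) = Mul(Add(Add(3, Mul(6, Pow(Mul(-5, -2), 2))), 270), Add(388, Rational(632, 15))) = Mul(Add(Add(3, Mul(6, Pow(10, 2))), 270), Rational(6452, 15)) = Mul(Add(Add(3, Mul(6, 100)), 270), Rational(6452, 15)) = Mul(Add(Add(3, 600), 270), Rational(6452, 15)) = Mul(Add(603, 270), Rational(6452, 15)) = Mul(873, Rational(6452, 15)) = Rational(1877532, 5)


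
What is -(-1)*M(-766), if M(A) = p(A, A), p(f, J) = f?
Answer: -766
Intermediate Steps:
M(A) = A
-(-1)*M(-766) = -(-1)*(-766) = -1*766 = -766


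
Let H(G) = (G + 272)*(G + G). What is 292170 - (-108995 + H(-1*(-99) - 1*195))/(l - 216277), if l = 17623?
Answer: 58040596393/198654 ≈ 2.9217e+5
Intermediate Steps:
H(G) = 2*G*(272 + G) (H(G) = (272 + G)*(2*G) = 2*G*(272 + G))
292170 - (-108995 + H(-1*(-99) - 1*195))/(l - 216277) = 292170 - (-108995 + 2*(-1*(-99) - 1*195)*(272 + (-1*(-99) - 1*195)))/(17623 - 216277) = 292170 - (-108995 + 2*(99 - 195)*(272 + (99 - 195)))/(-198654) = 292170 - (-108995 + 2*(-96)*(272 - 96))*(-1)/198654 = 292170 - (-108995 + 2*(-96)*176)*(-1)/198654 = 292170 - (-108995 - 33792)*(-1)/198654 = 292170 - (-142787)*(-1)/198654 = 292170 - 1*142787/198654 = 292170 - 142787/198654 = 58040596393/198654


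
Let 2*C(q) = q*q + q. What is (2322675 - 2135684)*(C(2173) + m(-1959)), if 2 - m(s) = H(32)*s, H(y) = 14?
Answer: 446811067689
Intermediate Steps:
C(q) = q/2 + q²/2 (C(q) = (q*q + q)/2 = (q² + q)/2 = (q + q²)/2 = q/2 + q²/2)
m(s) = 2 - 14*s
(2322675 - 2135684)*(C(2173) + m(-1959)) = (2322675 - 2135684)*((½)*2173*(1 + 2173) + (2 - 14*(-1959))) = 186991*((½)*2173*2174 + (2 + 27426)) = 186991*(2362051 + 27428) = 186991*2389479 = 446811067689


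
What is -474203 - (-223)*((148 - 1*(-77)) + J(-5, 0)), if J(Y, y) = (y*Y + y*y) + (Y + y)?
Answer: -425143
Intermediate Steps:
J(Y, y) = Y + y + y**2 + Y*y (J(Y, y) = (Y*y + y**2) + (Y + y) = (y**2 + Y*y) + (Y + y) = Y + y + y**2 + Y*y)
-474203 - (-223)*((148 - 1*(-77)) + J(-5, 0)) = -474203 - (-223)*((148 - 1*(-77)) + (-5 + 0 + 0**2 - 5*0)) = -474203 - (-223)*((148 + 77) + (-5 + 0 + 0 + 0)) = -474203 - (-223)*(225 - 5) = -474203 - (-223)*220 = -474203 - 1*(-49060) = -474203 + 49060 = -425143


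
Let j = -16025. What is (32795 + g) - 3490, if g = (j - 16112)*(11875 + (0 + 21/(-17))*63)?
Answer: -6444641439/17 ≈ -3.7910e+8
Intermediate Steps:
g = -6445139624/17 (g = (-16025 - 16112)*(11875 + (0 + 21/(-17))*63) = -32137*(11875 + (0 + 21*(-1/17))*63) = -32137*(11875 + (0 - 21/17)*63) = -32137*(11875 - 21/17*63) = -32137*(11875 - 1323/17) = -32137*200552/17 = -6445139624/17 ≈ -3.7913e+8)
(32795 + g) - 3490 = (32795 - 6445139624/17) - 3490 = -6444582109/17 - 3490 = -6444641439/17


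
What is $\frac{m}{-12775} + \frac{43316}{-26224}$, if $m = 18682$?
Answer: $- \frac{260819667}{83752900} \approx -3.1142$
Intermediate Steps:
$\frac{m}{-12775} + \frac{43316}{-26224} = \frac{18682}{-12775} + \frac{43316}{-26224} = 18682 \left(- \frac{1}{12775}\right) + 43316 \left(- \frac{1}{26224}\right) = - \frac{18682}{12775} - \frac{10829}{6556} = - \frac{260819667}{83752900}$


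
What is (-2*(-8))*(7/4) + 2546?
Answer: 2574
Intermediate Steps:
(-2*(-8))*(7/4) + 2546 = 16*(7*(¼)) + 2546 = 16*(7/4) + 2546 = 28 + 2546 = 2574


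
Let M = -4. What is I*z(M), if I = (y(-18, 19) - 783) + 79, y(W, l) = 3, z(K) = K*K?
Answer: -11216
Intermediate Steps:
z(K) = K²
I = -701 (I = (3 - 783) + 79 = -780 + 79 = -701)
I*z(M) = -701*(-4)² = -701*16 = -11216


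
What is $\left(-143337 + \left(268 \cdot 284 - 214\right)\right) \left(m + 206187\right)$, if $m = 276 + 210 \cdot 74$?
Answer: $-14971660317$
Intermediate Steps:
$m = 15816$ ($m = 276 + 15540 = 15816$)
$\left(-143337 + \left(268 \cdot 284 - 214\right)\right) \left(m + 206187\right) = \left(-143337 + \left(268 \cdot 284 - 214\right)\right) \left(15816 + 206187\right) = \left(-143337 + \left(76112 - 214\right)\right) 222003 = \left(-143337 + 75898\right) 222003 = \left(-67439\right) 222003 = -14971660317$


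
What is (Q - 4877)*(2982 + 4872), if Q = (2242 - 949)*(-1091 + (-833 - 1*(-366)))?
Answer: -15860139834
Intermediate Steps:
Q = -2014494 (Q = 1293*(-1091 + (-833 + 366)) = 1293*(-1091 - 467) = 1293*(-1558) = -2014494)
(Q - 4877)*(2982 + 4872) = (-2014494 - 4877)*(2982 + 4872) = -2019371*7854 = -15860139834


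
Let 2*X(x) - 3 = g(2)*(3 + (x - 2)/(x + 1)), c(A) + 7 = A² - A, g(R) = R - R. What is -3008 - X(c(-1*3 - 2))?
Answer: -6019/2 ≈ -3009.5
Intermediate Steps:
g(R) = 0
c(A) = -7 + A² - A (c(A) = -7 + (A² - A) = -7 + A² - A)
X(x) = 3/2 (X(x) = 3/2 + (0*(3 + (x - 2)/(x + 1)))/2 = 3/2 + (0*(3 + (-2 + x)/(1 + x)))/2 = 3/2 + (½)*0 = 3/2 + 0 = 3/2)
-3008 - X(c(-1*3 - 2)) = -3008 - 1*3/2 = -3008 - 3/2 = -6019/2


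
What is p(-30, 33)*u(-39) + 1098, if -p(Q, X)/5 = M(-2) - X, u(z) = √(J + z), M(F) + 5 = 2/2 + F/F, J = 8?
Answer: 1098 + 180*I*√31 ≈ 1098.0 + 1002.2*I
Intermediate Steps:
M(F) = -3 (M(F) = -5 + (2/2 + F/F) = -5 + (2*(½) + 1) = -5 + (1 + 1) = -5 + 2 = -3)
u(z) = √(8 + z)
p(Q, X) = 15 + 5*X (p(Q, X) = -5*(-3 - X) = 15 + 5*X)
p(-30, 33)*u(-39) + 1098 = (15 + 5*33)*√(8 - 39) + 1098 = (15 + 165)*√(-31) + 1098 = 180*(I*√31) + 1098 = 180*I*√31 + 1098 = 1098 + 180*I*√31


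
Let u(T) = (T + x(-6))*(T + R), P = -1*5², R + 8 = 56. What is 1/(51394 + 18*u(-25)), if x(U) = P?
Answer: 1/30694 ≈ 3.2580e-5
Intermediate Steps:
R = 48 (R = -8 + 56 = 48)
P = -25 (P = -1*25 = -25)
x(U) = -25
u(T) = (-25 + T)*(48 + T) (u(T) = (T - 25)*(T + 48) = (-25 + T)*(48 + T))
1/(51394 + 18*u(-25)) = 1/(51394 + 18*(-1200 + (-25)² + 23*(-25))) = 1/(51394 + 18*(-1200 + 625 - 575)) = 1/(51394 + 18*(-1150)) = 1/(51394 - 20700) = 1/30694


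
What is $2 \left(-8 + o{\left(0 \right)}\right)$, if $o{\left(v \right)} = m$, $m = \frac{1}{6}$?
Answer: $- \frac{47}{3} \approx -15.667$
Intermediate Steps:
$m = \frac{1}{6} \approx 0.16667$
$o{\left(v \right)} = \frac{1}{6}$
$2 \left(-8 + o{\left(0 \right)}\right) = 2 \left(-8 + \frac{1}{6}\right) = 2 \left(- \frac{47}{6}\right) = - \frac{47}{3}$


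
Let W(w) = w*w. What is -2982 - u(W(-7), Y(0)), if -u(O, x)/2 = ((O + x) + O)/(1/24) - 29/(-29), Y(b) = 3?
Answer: 1868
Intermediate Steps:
W(w) = w²
u(O, x) = -2 - 96*O - 48*x (u(O, x) = -2*(((O + x) + O)/(1/24) - 29/(-29)) = -2*((x + 2*O)/(1/24) - 29*(-1/29)) = -2*((x + 2*O)*24 + 1) = -2*((24*x + 48*O) + 1) = -2*(1 + 24*x + 48*O) = -2 - 96*O - 48*x)
-2982 - u(W(-7), Y(0)) = -2982 - (-2 - 96*(-7)² - 48*3) = -2982 - (-2 - 96*49 - 144) = -2982 - (-2 - 4704 - 144) = -2982 - 1*(-4850) = -2982 + 4850 = 1868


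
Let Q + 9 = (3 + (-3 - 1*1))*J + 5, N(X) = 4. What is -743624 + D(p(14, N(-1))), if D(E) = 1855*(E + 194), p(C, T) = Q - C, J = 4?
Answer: -424564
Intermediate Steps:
Q = -8 (Q = -9 + ((3 + (-3 - 1*1))*4 + 5) = -9 + ((3 + (-3 - 1))*4 + 5) = -9 + ((3 - 4)*4 + 5) = -9 + (-1*4 + 5) = -9 + (-4 + 5) = -9 + 1 = -8)
p(C, T) = -8 - C
D(E) = 359870 + 1855*E (D(E) = 1855*(194 + E) = 359870 + 1855*E)
-743624 + D(p(14, N(-1))) = -743624 + (359870 + 1855*(-8 - 1*14)) = -743624 + (359870 + 1855*(-8 - 14)) = -743624 + (359870 + 1855*(-22)) = -743624 + (359870 - 40810) = -743624 + 319060 = -424564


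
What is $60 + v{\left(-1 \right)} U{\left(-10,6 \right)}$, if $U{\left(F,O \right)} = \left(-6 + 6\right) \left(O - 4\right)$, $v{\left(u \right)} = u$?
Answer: $60$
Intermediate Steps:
$U{\left(F,O \right)} = 0$ ($U{\left(F,O \right)} = 0 \left(-4 + O\right) = 0$)
$60 + v{\left(-1 \right)} U{\left(-10,6 \right)} = 60 - 0 = 60 + 0 = 60$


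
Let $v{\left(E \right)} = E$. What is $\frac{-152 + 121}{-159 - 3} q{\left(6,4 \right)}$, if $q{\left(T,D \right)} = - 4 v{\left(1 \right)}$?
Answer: $- \frac{62}{81} \approx -0.76543$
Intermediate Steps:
$q{\left(T,D \right)} = -4$ ($q{\left(T,D \right)} = \left(-4\right) 1 = -4$)
$\frac{-152 + 121}{-159 - 3} q{\left(6,4 \right)} = \frac{-152 + 121}{-159 - 3} \left(-4\right) = - \frac{31}{-162} \left(-4\right) = \left(-31\right) \left(- \frac{1}{162}\right) \left(-4\right) = \frac{31}{162} \left(-4\right) = - \frac{62}{81}$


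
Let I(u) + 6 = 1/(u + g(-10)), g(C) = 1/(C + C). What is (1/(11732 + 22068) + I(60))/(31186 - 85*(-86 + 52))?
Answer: -242480001/1380970791200 ≈ -0.00017559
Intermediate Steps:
g(C) = 1/(2*C)
I(u) = -6 + 1/(-1/20 + u) (I(u) = -6 + 1/(u + (1/2)/(-10)) = -6 + 1/(u + (1/2)*(-1/10)) = -6 + 1/(u - 1/20) = -6 + 1/(-1/20 + u))
(1/(11732 + 22068) + I(60))/(31186 - 85*(-86 + 52)) = (1/(11732 + 22068) + 2*(13 - 60*60)/(-1 + 20*60))/(31186 - 85*(-86 + 52)) = (1/33800 + 2*(13 - 3600)/(-1 + 1200))/(31186 - 85*(-34)) = (1/33800 + 2*(-3587)/1199)/(31186 + 2890) = (1/33800 + 2*(1/1199)*(-3587))/34076 = (1/33800 - 7174/1199)*(1/34076) = -242480001/40526200*1/34076 = -242480001/1380970791200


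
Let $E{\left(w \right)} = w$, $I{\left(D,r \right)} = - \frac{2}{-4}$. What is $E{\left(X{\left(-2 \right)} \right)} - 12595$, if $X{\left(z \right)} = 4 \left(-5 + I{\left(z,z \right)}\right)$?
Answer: $-12613$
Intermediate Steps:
$I{\left(D,r \right)} = \frac{1}{2}$ ($I{\left(D,r \right)} = \left(-2\right) \left(- \frac{1}{4}\right) = \frac{1}{2}$)
$X{\left(z \right)} = -18$ ($X{\left(z \right)} = 4 \left(-5 + \frac{1}{2}\right) = 4 \left(- \frac{9}{2}\right) = -18$)
$E{\left(X{\left(-2 \right)} \right)} - 12595 = -18 - 12595 = -12613$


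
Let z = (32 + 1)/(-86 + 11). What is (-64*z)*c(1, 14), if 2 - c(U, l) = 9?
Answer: -4928/25 ≈ -197.12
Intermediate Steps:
c(U, l) = -7 (c(U, l) = 2 - 1*9 = 2 - 9 = -7)
z = -11/25 (z = 33/(-75) = 33*(-1/75) = -11/25 ≈ -0.44000)
(-64*z)*c(1, 14) = -64*(-11/25)*(-7) = (704/25)*(-7) = -4928/25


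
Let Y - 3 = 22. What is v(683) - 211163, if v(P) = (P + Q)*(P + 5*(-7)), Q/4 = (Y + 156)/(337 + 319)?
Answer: 9517583/41 ≈ 2.3214e+5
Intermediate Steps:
Y = 25 (Y = 3 + 22 = 25)
Q = 181/164 (Q = 4*((25 + 156)/(337 + 319)) = 4*(181/656) = 181/164 ≈ 1.1037)
v(P) = (-35 + P)*(181/164 + P) (v(P) = (P + 181/164)*(P + 5*(-7)) = (181/164 + P)*(P - 35) = (181/164 + P)*(-35 + P) = (-35 + P)*(181/164 + P))
v(683) - 211163 = (-6335/164 + 683² - 5559/164*683) - 211163 = (-6335/164 + 466489 - 3796797/164) - 211163 = 18175266/41 - 211163 = 9517583/41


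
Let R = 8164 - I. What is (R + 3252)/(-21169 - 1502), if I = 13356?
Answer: 1940/22671 ≈ 0.085572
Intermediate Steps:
R = -5192 (R = 8164 - 1*13356 = 8164 - 13356 = -5192)
(R + 3252)/(-21169 - 1502) = (-5192 + 3252)/(-21169 - 1502) = -1940/(-22671) = -1940*(-1/22671) = 1940/22671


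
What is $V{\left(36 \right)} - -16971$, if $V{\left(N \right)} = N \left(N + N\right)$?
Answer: $19563$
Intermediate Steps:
$V{\left(N \right)} = 2 N^{2}$ ($V{\left(N \right)} = N 2 N = 2 N^{2}$)
$V{\left(36 \right)} - -16971 = 2 \cdot 36^{2} - -16971 = 2 \cdot 1296 + 16971 = 2592 + 16971 = 19563$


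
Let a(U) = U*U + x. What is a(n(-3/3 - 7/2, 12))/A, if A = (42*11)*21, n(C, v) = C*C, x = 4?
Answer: 6625/155232 ≈ 0.042678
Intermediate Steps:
n(C, v) = C²
a(U) = 4 + U² (a(U) = U*U + 4 = U² + 4 = 4 + U²)
A = 9702 (A = 462*21 = 9702)
a(n(-3/3 - 7/2, 12))/A = (4 + ((-3/3 - 7/2)²)²)/9702 = (4 + ((-3*⅓ - 7*½)²)²)*(1/9702) = (4 + ((-1 - 7/2)²)²)*(1/9702) = (4 + ((-9/2)²)²)*(1/9702) = (4 + (81/4)²)*(1/9702) = (4 + 6561/16)*(1/9702) = (6625/16)*(1/9702) = 6625/155232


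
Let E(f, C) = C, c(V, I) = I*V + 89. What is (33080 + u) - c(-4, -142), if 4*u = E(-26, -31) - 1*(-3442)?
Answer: 133103/4 ≈ 33276.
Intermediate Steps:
c(V, I) = 89 + I*V
u = 3411/4 (u = (-31 - 1*(-3442))/4 = (-31 + 3442)/4 = (¼)*3411 = 3411/4 ≈ 852.75)
(33080 + u) - c(-4, -142) = (33080 + 3411/4) - (89 - 142*(-4)) = 135731/4 - (89 + 568) = 135731/4 - 1*657 = 135731/4 - 657 = 133103/4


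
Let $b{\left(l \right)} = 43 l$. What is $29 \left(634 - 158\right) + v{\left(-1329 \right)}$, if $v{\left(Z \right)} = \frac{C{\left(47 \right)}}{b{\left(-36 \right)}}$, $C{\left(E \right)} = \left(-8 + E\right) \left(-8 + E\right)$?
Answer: $\frac{2374119}{172} \approx 13803.0$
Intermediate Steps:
$C{\left(E \right)} = \left(-8 + E\right)^{2}$
$v{\left(Z \right)} = - \frac{169}{172}$ ($v{\left(Z \right)} = \frac{\left(-8 + 47\right)^{2}}{43 \left(-36\right)} = \frac{39^{2}}{-1548} = 1521 \left(- \frac{1}{1548}\right) = - \frac{169}{172}$)
$29 \left(634 - 158\right) + v{\left(-1329 \right)} = 29 \left(634 - 158\right) - \frac{169}{172} = 29 \cdot 476 - \frac{169}{172} = 13804 - \frac{169}{172} = \frac{2374119}{172}$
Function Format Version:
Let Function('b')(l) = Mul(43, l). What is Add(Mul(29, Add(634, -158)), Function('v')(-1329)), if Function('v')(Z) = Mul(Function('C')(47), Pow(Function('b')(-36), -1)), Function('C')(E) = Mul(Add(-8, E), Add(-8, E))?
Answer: Rational(2374119, 172) ≈ 13803.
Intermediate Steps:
Function('C')(E) = Pow(Add(-8, E), 2)
Function('v')(Z) = Rational(-169, 172) (Function('v')(Z) = Mul(Pow(Add(-8, 47), 2), Pow(Mul(43, -36), -1)) = Mul(Pow(39, 2), Pow(-1548, -1)) = Mul(1521, Rational(-1, 1548)) = Rational(-169, 172))
Add(Mul(29, Add(634, -158)), Function('v')(-1329)) = Add(Mul(29, Add(634, -158)), Rational(-169, 172)) = Add(Mul(29, 476), Rational(-169, 172)) = Add(13804, Rational(-169, 172)) = Rational(2374119, 172)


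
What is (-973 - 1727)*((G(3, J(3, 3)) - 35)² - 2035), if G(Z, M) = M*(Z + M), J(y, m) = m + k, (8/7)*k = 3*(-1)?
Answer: 2480003325/1024 ≈ 2.4219e+6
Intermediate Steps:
k = -21/8 (k = 7*(3*(-1))/8 = (7/8)*(-3) = -21/8 ≈ -2.6250)
J(y, m) = -21/8 + m (J(y, m) = m - 21/8 = -21/8 + m)
G(Z, M) = M*(M + Z)
(-973 - 1727)*((G(3, J(3, 3)) - 35)² - 2035) = (-973 - 1727)*(((-21/8 + 3)*((-21/8 + 3) + 3) - 35)² - 2035) = -2700*((3*(3/8 + 3)/8 - 35)² - 2035) = -2700*(((3/8)*(27/8) - 35)² - 2035) = -2700*((81/64 - 35)² - 2035) = -2700*((-2159/64)² - 2035) = -2700*(4661281/4096 - 2035) = -2700*(-3674079/4096) = 2480003325/1024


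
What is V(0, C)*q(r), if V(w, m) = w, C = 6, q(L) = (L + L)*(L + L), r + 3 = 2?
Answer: 0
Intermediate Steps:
r = -1 (r = -3 + 2 = -1)
q(L) = 4*L² (q(L) = (2*L)*(2*L) = 4*L²)
V(0, C)*q(r) = 0*(4*(-1)²) = 0*(4*1) = 0*4 = 0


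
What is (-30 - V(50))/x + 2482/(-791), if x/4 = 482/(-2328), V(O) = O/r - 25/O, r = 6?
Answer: 16220705/381262 ≈ 42.545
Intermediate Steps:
V(O) = -25/O + O/6 (V(O) = O/6 - 25/O = -25/O + O/6)
x = -241/291 (x = 4*(482/(-2328)) = 4*(482*(-1/2328)) = 4*(-241/1164) = -241/291 ≈ -0.82818)
(-30 - V(50))/x + 2482/(-791) = (-30 - (-25/50 + (⅙)*50))/(-241/291) + 2482/(-791) = (-30 - (-25*1/50 + 25/3))*(-291/241) + 2482*(-1/791) = (-30 - (-½ + 25/3))*(-291/241) - 2482/791 = (-30 - 1*47/6)*(-291/241) - 2482/791 = (-30 - 47/6)*(-291/241) - 2482/791 = -227/6*(-291/241) - 2482/791 = 22019/482 - 2482/791 = 16220705/381262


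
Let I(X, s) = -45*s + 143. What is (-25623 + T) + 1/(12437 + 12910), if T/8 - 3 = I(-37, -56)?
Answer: -108865364/25347 ≈ -4295.0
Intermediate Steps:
I(X, s) = 143 - 45*s
T = 21328 (T = 24 + 8*(143 - 45*(-56)) = 24 + 8*(143 + 2520) = 24 + 8*2663 = 24 + 21304 = 21328)
(-25623 + T) + 1/(12437 + 12910) = (-25623 + 21328) + 1/(12437 + 12910) = -4295 + 1/25347 = -108865364/25347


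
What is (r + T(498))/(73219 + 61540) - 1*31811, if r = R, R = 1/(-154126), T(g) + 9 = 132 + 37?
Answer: -660710171023015/20769865634 ≈ -31811.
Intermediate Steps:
T(g) = 160 (T(g) = -9 + (132 + 37) = -9 + 169 = 160)
R = -1/154126 ≈ -6.4882e-6
r = -1/154126 ≈ -6.4882e-6
(r + T(498))/(73219 + 61540) - 1*31811 = (-1/154126 + 160)/(73219 + 61540) - 1*31811 = (24660159/154126)/134759 - 31811 = (24660159/154126)*(1/134759) - 31811 = 24660159/20769865634 - 31811 = -660710171023015/20769865634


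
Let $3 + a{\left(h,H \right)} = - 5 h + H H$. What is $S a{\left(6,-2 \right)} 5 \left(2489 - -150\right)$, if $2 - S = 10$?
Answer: $3061240$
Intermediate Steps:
$a{\left(h,H \right)} = -3 + H^{2} - 5 h$ ($a{\left(h,H \right)} = -3 + \left(- 5 h + H H\right) = -3 + \left(- 5 h + H^{2}\right) = -3 + \left(H^{2} - 5 h\right) = -3 + H^{2} - 5 h$)
$S = -8$ ($S = 2 - 10 = -8$)
$S a{\left(6,-2 \right)} 5 \left(2489 - -150\right) = - 8 \left(-3 + \left(-2\right)^{2} - 30\right) 5 \left(2489 - -150\right) = - 8 \left(-3 + 4 - 30\right) 5 \left(2489 + 150\right) = - 8 \left(\left(-29\right) 5\right) 2639 = \left(-8\right) \left(-145\right) 2639 = 1160 \cdot 2639 = 3061240$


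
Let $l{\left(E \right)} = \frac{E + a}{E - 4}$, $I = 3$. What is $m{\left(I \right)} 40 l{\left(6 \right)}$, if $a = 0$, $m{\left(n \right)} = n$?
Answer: $360$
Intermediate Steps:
$l{\left(E \right)} = \frac{E}{-4 + E}$ ($l{\left(E \right)} = \frac{E + 0}{E - 4} = \frac{E}{-4 + E}$)
$m{\left(I \right)} 40 l{\left(6 \right)} = 3 \cdot 40 \frac{6}{-4 + 6} = 120 \cdot \frac{6}{2} = 120 \cdot 6 \cdot \frac{1}{2} = 120 \cdot 3 = 360$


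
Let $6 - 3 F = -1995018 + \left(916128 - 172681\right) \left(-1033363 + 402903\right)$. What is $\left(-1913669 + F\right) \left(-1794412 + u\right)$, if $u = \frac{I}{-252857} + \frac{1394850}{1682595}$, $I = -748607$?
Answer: $- \frac{23855506597964565937127160967}{85091184783} \approx -2.8035 \cdot 10^{17}$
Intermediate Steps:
$u = \frac{107486665441}{28363728261}$ ($u = - \frac{748607}{-252857} + \frac{1394850}{1682595} = \left(-748607\right) \left(- \frac{1}{252857}\right) + 1394850 \cdot \frac{1}{1682595} = \frac{748607}{252857} + \frac{92990}{112173} = \frac{107486665441}{28363728261} \approx 3.7896$)
$F = \frac{468715590644}{3}$ ($F = 2 - \frac{-1995018 + \left(916128 - 172681\right) \left(-1033363 + 402903\right)}{3} = 2 - \frac{-1995018 + 743447 \left(-630460\right)}{3} = 2 - \frac{-1995018 - 468713595620}{3} = 2 - - \frac{468715590638}{3} = 2 + \frac{468715590638}{3} = \frac{468715590644}{3} \approx 1.5624 \cdot 10^{11}$)
$\left(-1913669 + F\right) \left(-1794412 + u\right) = \left(-1913669 + \frac{468715590644}{3}\right) \left(-1794412 + \frac{107486665441}{28363728261}\right) = \frac{468709849637}{3} \left(- \frac{50896106869612091}{28363728261}\right) = - \frac{23855506597964565937127160967}{85091184783}$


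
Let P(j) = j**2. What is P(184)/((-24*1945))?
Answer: -4232/5835 ≈ -0.72528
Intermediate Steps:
P(184)/((-24*1945)) = 184**2/((-24*1945)) = 33856/(-46680) = 33856*(-1/46680) = -4232/5835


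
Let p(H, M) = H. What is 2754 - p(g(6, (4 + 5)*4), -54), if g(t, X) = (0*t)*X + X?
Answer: 2718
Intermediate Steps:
g(t, X) = X (g(t, X) = 0*X + X = 0 + X = X)
2754 - p(g(6, (4 + 5)*4), -54) = 2754 - (4 + 5)*4 = 2754 - 9*4 = 2754 - 1*36 = 2754 - 36 = 2718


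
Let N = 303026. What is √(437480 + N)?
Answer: √740506 ≈ 860.53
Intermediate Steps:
√(437480 + N) = √(437480 + 303026) = √740506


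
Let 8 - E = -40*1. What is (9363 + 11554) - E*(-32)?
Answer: 22453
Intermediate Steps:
E = 48 (E = 8 - (-40) = 8 - 1*(-40) = 8 + 40 = 48)
(9363 + 11554) - E*(-32) = (9363 + 11554) - 48*(-32) = 20917 - 1*(-1536) = 20917 + 1536 = 22453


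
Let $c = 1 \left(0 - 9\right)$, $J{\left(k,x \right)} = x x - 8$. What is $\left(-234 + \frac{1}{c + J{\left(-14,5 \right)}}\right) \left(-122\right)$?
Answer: $\frac{114131}{4} \approx 28533.0$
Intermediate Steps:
$J{\left(k,x \right)} = -8 + x^{2}$ ($J{\left(k,x \right)} = x^{2} - 8 = -8 + x^{2}$)
$c = -9$ ($c = 1 \left(-9\right) = -9$)
$\left(-234 + \frac{1}{c + J{\left(-14,5 \right)}}\right) \left(-122\right) = \left(-234 + \frac{1}{-9 - \left(8 - 5^{2}\right)}\right) \left(-122\right) = \left(-234 + \frac{1}{-9 + \left(-8 + 25\right)}\right) \left(-122\right) = \left(-234 + \frac{1}{-9 + 17}\right) \left(-122\right) = \left(-234 + \frac{1}{8}\right) \left(-122\right) = \left(- \frac{1871}{8}\right) \left(-122\right) = \frac{114131}{4}$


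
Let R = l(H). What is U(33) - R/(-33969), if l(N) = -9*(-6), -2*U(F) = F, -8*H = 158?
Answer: -373623/22646 ≈ -16.498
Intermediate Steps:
H = -79/4 (H = -⅛*158 = -79/4 ≈ -19.750)
U(F) = -F/2
l(N) = 54
R = 54
U(33) - R/(-33969) = -½*33 - 54/(-33969) = -33/2 - 54*(-1)/33969 = -33/2 - 1*(-18/11323) = -33/2 + 18/11323 = -373623/22646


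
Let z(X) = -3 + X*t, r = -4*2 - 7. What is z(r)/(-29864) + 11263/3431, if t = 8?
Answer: 336780245/102463384 ≈ 3.2868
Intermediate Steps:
r = -15 (r = -8 - 7 = -15)
z(X) = -3 + 8*X (z(X) = -3 + X*8 = -3 + 8*X)
z(r)/(-29864) + 11263/3431 = (-3 + 8*(-15))/(-29864) + 11263/3431 = (-3 - 120)*(-1/29864) + 11263*(1/3431) = -123*(-1/29864) + 11263/3431 = 123/29864 + 11263/3431 = 336780245/102463384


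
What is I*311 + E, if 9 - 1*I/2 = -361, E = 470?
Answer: 230610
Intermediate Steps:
I = 740 (I = 18 - 2*(-361) = 18 + 722 = 740)
I*311 + E = 740*311 + 470 = 230140 + 470 = 230610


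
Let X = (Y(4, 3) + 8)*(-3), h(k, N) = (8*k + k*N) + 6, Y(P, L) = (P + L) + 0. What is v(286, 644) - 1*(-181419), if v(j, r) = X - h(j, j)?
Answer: 97284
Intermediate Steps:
Y(P, L) = L + P (Y(P, L) = (L + P) + 0 = L + P)
h(k, N) = 6 + 8*k + N*k (h(k, N) = (8*k + N*k) + 6 = 6 + 8*k + N*k)
X = -45 (X = ((3 + 4) + 8)*(-3) = (7 + 8)*(-3) = 15*(-3) = -45)
v(j, r) = -51 - j² - 8*j (v(j, r) = -45 - (6 + 8*j + j*j) = -45 - (6 + 8*j + j²) = -45 - (6 + j² + 8*j) = -45 + (-6 - j² - 8*j) = -51 - j² - 8*j)
v(286, 644) - 1*(-181419) = (-51 - 1*286² - 8*286) - 1*(-181419) = (-51 - 1*81796 - 2288) + 181419 = (-51 - 81796 - 2288) + 181419 = -84135 + 181419 = 97284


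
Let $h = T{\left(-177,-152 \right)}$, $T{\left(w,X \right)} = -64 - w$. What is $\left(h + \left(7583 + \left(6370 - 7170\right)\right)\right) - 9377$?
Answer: $-2481$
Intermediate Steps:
$h = 113$ ($h = -64 - -177 = -64 + 177 = 113$)
$\left(h + \left(7583 + \left(6370 - 7170\right)\right)\right) - 9377 = \left(113 + \left(7583 + \left(6370 - 7170\right)\right)\right) - 9377 = \left(113 + \left(7583 - 800\right)\right) - 9377 = \left(113 + 6783\right) - 9377 = 6896 - 9377 = -2481$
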